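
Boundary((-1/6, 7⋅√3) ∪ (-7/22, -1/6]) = {-7/22, 7⋅√3}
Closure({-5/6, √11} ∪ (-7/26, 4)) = {-5/6} ∪ [-7/26, 4]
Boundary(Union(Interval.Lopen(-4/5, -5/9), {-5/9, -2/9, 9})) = {-4/5, -5/9, -2/9, 9}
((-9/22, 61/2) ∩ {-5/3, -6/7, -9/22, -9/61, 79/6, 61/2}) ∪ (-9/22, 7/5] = (-9/22, 7/5] ∪ {79/6}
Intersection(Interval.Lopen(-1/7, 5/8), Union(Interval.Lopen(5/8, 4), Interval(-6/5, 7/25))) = Interval.Lopen(-1/7, 7/25)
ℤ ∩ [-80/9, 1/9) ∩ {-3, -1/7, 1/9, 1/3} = {-3}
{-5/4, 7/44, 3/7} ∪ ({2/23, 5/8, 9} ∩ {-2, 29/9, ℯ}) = {-5/4, 7/44, 3/7}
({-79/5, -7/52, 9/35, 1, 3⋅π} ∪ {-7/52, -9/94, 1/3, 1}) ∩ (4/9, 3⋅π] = {1, 3⋅π}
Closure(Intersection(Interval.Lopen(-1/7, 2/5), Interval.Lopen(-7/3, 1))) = Interval(-1/7, 2/5)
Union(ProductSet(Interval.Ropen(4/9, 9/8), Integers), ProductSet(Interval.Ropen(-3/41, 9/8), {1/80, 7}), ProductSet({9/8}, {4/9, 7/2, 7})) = Union(ProductSet({9/8}, {4/9, 7/2, 7}), ProductSet(Interval.Ropen(-3/41, 9/8), {1/80, 7}), ProductSet(Interval.Ropen(4/9, 9/8), Integers))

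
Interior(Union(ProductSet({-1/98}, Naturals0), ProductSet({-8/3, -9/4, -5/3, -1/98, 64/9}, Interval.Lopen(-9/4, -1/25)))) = EmptySet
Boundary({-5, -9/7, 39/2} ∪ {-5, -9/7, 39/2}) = {-5, -9/7, 39/2}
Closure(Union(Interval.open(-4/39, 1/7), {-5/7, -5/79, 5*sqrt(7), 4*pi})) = Union({-5/7, 5*sqrt(7), 4*pi}, Interval(-4/39, 1/7))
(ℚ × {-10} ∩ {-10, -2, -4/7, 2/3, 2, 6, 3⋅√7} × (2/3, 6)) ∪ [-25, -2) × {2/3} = [-25, -2) × {2/3}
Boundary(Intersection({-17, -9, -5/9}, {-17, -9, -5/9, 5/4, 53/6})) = {-17, -9, -5/9}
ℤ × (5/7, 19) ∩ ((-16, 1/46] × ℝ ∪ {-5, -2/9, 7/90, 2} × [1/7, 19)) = ({-15, -14, …, 0} ∪ {2}) × (5/7, 19)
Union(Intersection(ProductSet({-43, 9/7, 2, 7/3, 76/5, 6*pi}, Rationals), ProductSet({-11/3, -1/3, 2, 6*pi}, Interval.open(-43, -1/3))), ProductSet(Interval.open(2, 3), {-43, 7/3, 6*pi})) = Union(ProductSet({2, 6*pi}, Intersection(Interval.open(-43, -1/3), Rationals)), ProductSet(Interval.open(2, 3), {-43, 7/3, 6*pi}))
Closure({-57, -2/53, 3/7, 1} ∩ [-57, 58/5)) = {-57, -2/53, 3/7, 1}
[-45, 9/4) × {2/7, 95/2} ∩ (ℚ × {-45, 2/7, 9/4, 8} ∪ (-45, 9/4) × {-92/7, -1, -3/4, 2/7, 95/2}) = ((-45, 9/4) × {2/7, 95/2}) ∪ ((ℚ ∩ [-45, 9/4)) × {2/7})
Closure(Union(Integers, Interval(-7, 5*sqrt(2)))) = Union(Integers, Interval(-7, 5*sqrt(2)))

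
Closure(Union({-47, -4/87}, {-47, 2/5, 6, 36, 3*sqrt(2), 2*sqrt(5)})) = {-47, -4/87, 2/5, 6, 36, 3*sqrt(2), 2*sqrt(5)}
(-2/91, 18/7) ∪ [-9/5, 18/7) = [-9/5, 18/7)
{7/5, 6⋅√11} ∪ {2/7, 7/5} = {2/7, 7/5, 6⋅√11}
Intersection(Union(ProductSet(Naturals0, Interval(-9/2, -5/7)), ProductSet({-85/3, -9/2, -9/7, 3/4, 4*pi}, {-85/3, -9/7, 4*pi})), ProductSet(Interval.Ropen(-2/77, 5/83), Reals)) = ProductSet(Range(0, 1, 1), Interval(-9/2, -5/7))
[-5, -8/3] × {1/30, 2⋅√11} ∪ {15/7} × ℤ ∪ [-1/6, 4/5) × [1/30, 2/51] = ({15/7} × ℤ) ∪ ([-1/6, 4/5) × [1/30, 2/51]) ∪ ([-5, -8/3] × {1/30, 2⋅√11})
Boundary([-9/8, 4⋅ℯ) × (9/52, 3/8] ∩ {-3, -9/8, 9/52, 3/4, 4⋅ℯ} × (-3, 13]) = {-9/8, 9/52, 3/4} × [9/52, 3/8]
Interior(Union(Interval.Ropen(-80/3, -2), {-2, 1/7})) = Interval.open(-80/3, -2)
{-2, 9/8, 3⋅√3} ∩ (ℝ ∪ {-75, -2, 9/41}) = {-2, 9/8, 3⋅√3}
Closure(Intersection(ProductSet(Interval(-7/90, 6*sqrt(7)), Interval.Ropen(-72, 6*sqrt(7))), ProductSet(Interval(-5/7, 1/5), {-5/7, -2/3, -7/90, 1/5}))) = ProductSet(Interval(-7/90, 1/5), {-5/7, -2/3, -7/90, 1/5})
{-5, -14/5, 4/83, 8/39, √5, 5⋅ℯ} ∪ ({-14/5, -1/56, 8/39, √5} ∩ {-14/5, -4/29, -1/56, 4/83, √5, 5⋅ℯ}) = {-5, -14/5, -1/56, 4/83, 8/39, √5, 5⋅ℯ}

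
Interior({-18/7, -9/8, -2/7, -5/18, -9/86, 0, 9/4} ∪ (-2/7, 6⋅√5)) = (-2/7, 6⋅√5)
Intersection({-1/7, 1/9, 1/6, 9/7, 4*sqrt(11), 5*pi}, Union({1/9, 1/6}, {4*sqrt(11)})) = {1/9, 1/6, 4*sqrt(11)}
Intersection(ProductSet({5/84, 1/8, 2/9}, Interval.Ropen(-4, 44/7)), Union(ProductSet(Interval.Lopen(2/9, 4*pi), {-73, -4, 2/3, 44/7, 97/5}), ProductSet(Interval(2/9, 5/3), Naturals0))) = ProductSet({2/9}, Range(0, 7, 1))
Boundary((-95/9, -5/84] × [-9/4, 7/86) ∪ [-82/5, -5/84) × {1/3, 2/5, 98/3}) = ({-95/9, -5/84} × [-9/4, 7/86]) ∪ ([-95/9, -5/84] × {-9/4, 7/86}) ∪ ([-82/5, -5/84] × {1/3, 2/5, 98/3})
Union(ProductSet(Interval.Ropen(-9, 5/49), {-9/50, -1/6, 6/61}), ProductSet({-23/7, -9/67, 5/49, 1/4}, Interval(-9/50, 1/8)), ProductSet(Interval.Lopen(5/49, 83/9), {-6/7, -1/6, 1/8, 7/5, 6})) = Union(ProductSet({-23/7, -9/67, 5/49, 1/4}, Interval(-9/50, 1/8)), ProductSet(Interval.Ropen(-9, 5/49), {-9/50, -1/6, 6/61}), ProductSet(Interval.Lopen(5/49, 83/9), {-6/7, -1/6, 1/8, 7/5, 6}))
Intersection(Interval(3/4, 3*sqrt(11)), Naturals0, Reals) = Range(1, 10, 1)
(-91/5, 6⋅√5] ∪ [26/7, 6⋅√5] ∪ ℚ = ℚ ∪ [-91/5, 6⋅√5]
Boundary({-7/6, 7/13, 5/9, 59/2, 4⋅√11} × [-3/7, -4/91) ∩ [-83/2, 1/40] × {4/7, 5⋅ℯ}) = ∅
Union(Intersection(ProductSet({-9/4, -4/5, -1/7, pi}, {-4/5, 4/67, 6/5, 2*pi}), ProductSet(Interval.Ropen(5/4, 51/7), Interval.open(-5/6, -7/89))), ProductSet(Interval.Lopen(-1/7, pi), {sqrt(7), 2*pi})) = Union(ProductSet({pi}, {-4/5}), ProductSet(Interval.Lopen(-1/7, pi), {sqrt(7), 2*pi}))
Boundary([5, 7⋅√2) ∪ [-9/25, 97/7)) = {-9/25, 97/7}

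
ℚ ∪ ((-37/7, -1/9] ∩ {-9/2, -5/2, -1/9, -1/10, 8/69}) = ℚ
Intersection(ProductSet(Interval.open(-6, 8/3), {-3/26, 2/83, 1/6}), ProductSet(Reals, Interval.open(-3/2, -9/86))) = ProductSet(Interval.open(-6, 8/3), {-3/26})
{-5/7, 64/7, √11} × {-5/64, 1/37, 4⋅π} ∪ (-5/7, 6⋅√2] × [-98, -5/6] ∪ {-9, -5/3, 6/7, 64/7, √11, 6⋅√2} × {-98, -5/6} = ({-5/7, 64/7, √11} × {-5/64, 1/37, 4⋅π}) ∪ ((-5/7, 6⋅√2] × [-98, -5/6]) ∪ ({-9, -5/3, 6/7, 64/7, √11, 6⋅√2} × {-98, -5/6})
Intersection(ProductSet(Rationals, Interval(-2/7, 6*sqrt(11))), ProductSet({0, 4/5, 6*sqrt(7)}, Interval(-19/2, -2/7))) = ProductSet({0, 4/5}, {-2/7})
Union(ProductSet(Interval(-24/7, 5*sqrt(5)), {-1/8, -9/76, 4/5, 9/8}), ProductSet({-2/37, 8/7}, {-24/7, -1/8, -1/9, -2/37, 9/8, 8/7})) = Union(ProductSet({-2/37, 8/7}, {-24/7, -1/8, -1/9, -2/37, 9/8, 8/7}), ProductSet(Interval(-24/7, 5*sqrt(5)), {-1/8, -9/76, 4/5, 9/8}))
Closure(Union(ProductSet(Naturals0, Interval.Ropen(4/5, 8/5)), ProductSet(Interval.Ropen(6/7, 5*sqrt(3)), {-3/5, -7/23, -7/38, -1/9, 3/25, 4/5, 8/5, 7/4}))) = Union(ProductSet(Interval(6/7, 5*sqrt(3)), {-3/5, -7/23, -7/38, -1/9, 3/25, 4/5, 8/5, 7/4}), ProductSet(Naturals0, Interval(4/5, 8/5)))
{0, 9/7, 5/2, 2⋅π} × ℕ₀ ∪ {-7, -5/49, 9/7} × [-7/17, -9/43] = ({0, 9/7, 5/2, 2⋅π} × ℕ₀) ∪ ({-7, -5/49, 9/7} × [-7/17, -9/43])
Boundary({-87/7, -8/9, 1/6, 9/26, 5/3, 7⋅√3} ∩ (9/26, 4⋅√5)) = {5/3}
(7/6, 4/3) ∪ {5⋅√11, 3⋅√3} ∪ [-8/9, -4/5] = [-8/9, -4/5] ∪ (7/6, 4/3) ∪ {5⋅√11, 3⋅√3}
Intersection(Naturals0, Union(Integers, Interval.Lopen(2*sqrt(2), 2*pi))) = Union(Naturals0, Range(3, 7, 1))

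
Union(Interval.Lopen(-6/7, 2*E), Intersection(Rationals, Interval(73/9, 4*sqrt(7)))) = Union(Intersection(Interval(73/9, 4*sqrt(7)), Rationals), Interval.Lopen(-6/7, 2*E))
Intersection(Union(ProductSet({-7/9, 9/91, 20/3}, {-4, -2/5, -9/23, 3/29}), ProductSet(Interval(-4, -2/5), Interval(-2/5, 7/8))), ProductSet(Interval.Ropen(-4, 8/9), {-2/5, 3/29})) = ProductSet(Union({9/91}, Interval(-4, -2/5)), {-2/5, 3/29})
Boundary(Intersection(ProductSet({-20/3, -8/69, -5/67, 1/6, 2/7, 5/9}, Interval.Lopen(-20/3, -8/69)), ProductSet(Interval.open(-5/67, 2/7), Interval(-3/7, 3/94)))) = ProductSet({1/6}, Interval(-3/7, -8/69))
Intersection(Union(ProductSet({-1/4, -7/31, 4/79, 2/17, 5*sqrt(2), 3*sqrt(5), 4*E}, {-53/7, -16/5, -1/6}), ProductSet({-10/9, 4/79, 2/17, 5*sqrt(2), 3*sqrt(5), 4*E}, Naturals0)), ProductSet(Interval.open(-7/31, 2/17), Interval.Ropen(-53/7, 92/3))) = ProductSet({4/79}, Union({-53/7, -16/5, -1/6}, Range(0, 31, 1)))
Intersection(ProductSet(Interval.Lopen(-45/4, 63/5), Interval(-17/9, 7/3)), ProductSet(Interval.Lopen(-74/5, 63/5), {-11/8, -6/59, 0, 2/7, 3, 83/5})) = ProductSet(Interval.Lopen(-45/4, 63/5), {-11/8, -6/59, 0, 2/7})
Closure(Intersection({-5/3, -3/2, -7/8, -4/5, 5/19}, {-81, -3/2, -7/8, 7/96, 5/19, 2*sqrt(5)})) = {-3/2, -7/8, 5/19}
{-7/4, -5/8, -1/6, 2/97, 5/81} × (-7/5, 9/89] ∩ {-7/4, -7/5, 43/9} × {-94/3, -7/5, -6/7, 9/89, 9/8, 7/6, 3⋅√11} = {-7/4} × {-6/7, 9/89}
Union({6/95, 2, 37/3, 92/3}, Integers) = Union({6/95, 37/3, 92/3}, Integers)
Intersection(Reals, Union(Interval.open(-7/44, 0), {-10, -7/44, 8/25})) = Union({-10, 8/25}, Interval.Ropen(-7/44, 0))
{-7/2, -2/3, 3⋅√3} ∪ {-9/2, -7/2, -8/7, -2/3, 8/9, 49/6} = {-9/2, -7/2, -8/7, -2/3, 8/9, 49/6, 3⋅√3}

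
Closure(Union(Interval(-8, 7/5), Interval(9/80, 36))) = Interval(-8, 36)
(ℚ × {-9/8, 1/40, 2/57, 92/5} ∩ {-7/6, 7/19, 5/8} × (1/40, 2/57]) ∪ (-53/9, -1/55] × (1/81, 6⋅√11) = ({-7/6, 7/19, 5/8} × {2/57}) ∪ ((-53/9, -1/55] × (1/81, 6⋅√11))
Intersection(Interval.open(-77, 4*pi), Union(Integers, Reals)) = Interval.open(-77, 4*pi)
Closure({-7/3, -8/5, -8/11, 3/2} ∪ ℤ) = ℤ ∪ {-7/3, -8/5, -8/11, 3/2}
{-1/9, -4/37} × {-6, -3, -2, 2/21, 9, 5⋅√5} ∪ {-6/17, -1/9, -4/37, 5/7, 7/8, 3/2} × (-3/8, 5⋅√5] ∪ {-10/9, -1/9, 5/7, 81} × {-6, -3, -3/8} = ({-10/9, -1/9, 5/7, 81} × {-6, -3, -3/8}) ∪ ({-1/9, -4/37} × {-6, -3, -2, 2/21, 9, 5⋅√5}) ∪ ({-6/17, -1/9, -4/37, 5/7, 7/8, 3/2} × (-3/8, 5⋅√5])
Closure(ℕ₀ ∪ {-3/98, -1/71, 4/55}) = {-3/98, -1/71, 4/55} ∪ ℕ₀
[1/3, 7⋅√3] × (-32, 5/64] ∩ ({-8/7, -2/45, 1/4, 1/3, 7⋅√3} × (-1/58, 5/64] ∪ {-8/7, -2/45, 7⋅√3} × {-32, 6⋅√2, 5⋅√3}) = {1/3, 7⋅√3} × (-1/58, 5/64]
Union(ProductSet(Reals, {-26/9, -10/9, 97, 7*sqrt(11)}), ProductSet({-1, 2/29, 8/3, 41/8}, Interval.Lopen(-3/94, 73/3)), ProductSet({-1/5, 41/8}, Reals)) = Union(ProductSet({-1/5, 41/8}, Reals), ProductSet({-1, 2/29, 8/3, 41/8}, Interval.Lopen(-3/94, 73/3)), ProductSet(Reals, {-26/9, -10/9, 97, 7*sqrt(11)}))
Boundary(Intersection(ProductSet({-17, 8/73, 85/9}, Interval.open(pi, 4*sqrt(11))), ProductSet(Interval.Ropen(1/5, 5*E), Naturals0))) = ProductSet({85/9}, Range(4, 14, 1))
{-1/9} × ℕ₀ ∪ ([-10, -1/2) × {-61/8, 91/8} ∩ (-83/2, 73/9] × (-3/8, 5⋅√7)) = ({-1/9} × ℕ₀) ∪ ([-10, -1/2) × {91/8})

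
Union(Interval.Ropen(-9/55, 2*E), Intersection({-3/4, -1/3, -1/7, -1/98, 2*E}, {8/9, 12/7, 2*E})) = Interval(-9/55, 2*E)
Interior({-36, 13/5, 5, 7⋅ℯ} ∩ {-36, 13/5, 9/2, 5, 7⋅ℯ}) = ∅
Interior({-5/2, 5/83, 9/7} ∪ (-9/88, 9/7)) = (-9/88, 9/7)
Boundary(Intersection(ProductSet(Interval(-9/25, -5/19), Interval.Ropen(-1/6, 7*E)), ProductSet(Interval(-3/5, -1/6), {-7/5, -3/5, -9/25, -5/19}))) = EmptySet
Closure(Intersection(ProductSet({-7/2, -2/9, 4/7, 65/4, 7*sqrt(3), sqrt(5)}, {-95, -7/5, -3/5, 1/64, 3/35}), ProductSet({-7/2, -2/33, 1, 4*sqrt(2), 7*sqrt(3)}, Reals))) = ProductSet({-7/2, 7*sqrt(3)}, {-95, -7/5, -3/5, 1/64, 3/35})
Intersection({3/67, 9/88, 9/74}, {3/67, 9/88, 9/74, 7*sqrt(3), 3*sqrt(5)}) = {3/67, 9/88, 9/74}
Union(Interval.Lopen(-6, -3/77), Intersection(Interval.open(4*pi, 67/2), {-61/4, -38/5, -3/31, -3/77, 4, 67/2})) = Interval.Lopen(-6, -3/77)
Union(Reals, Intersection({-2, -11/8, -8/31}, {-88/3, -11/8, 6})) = Reals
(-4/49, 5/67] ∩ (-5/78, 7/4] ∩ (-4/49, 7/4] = (-5/78, 5/67]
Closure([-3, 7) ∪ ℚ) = ℚ ∪ (-∞, ∞)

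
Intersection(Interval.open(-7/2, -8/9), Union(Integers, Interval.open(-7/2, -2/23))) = Union(Interval.open(-7/2, -8/9), Range(-3, 0, 1))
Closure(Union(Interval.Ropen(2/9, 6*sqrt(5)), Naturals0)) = Union(Complement(Naturals0, Interval.open(2/9, 6*sqrt(5))), Interval(2/9, 6*sqrt(5)), Naturals0)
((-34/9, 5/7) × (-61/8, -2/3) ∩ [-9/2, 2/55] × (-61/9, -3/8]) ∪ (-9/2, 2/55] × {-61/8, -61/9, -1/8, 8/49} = ((-9/2, 2/55] × {-61/8, -61/9, -1/8, 8/49}) ∪ ((-34/9, 2/55] × (-61/9, -2/3))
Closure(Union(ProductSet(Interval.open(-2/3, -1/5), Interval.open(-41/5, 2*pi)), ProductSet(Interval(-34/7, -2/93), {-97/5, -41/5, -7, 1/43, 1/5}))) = Union(ProductSet({-2/3, -1/5}, Interval(-41/5, 2*pi)), ProductSet(Interval(-34/7, -2/93), {-97/5, -41/5, -7, 1/43, 1/5}), ProductSet(Interval(-2/3, -1/5), {-41/5, 2*pi}), ProductSet(Interval.open(-2/3, -1/5), Interval.open(-41/5, 2*pi)))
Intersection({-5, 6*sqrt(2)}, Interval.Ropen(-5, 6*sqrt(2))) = {-5}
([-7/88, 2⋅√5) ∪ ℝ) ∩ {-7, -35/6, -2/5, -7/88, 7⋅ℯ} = {-7, -35/6, -2/5, -7/88, 7⋅ℯ}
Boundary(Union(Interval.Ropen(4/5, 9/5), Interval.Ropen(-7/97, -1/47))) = {-7/97, -1/47, 4/5, 9/5}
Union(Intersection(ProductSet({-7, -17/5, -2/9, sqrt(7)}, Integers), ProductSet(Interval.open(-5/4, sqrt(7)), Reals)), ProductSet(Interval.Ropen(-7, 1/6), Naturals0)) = Union(ProductSet({-2/9}, Integers), ProductSet(Interval.Ropen(-7, 1/6), Naturals0))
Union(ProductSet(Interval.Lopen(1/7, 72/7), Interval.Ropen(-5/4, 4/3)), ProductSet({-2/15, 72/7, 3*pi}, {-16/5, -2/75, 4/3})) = Union(ProductSet({-2/15, 72/7, 3*pi}, {-16/5, -2/75, 4/3}), ProductSet(Interval.Lopen(1/7, 72/7), Interval.Ropen(-5/4, 4/3)))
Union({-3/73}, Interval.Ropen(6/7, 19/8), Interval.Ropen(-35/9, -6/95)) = Union({-3/73}, Interval.Ropen(-35/9, -6/95), Interval.Ropen(6/7, 19/8))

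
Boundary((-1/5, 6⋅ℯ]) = {-1/5, 6⋅ℯ}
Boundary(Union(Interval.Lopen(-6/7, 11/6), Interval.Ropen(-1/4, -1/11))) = {-6/7, 11/6}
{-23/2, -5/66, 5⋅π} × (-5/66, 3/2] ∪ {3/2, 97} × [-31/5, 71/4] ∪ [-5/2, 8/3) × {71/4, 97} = ({3/2, 97} × [-31/5, 71/4]) ∪ ([-5/2, 8/3) × {71/4, 97}) ∪ ({-23/2, -5/66, 5⋅π} × (-5/66, 3/2])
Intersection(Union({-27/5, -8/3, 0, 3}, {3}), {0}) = {0}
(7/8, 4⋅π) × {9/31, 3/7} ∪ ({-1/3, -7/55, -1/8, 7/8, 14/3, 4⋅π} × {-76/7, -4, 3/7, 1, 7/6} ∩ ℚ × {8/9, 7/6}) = ({-1/3, -7/55, -1/8, 7/8, 14/3} × {7/6}) ∪ ((7/8, 4⋅π) × {9/31, 3/7})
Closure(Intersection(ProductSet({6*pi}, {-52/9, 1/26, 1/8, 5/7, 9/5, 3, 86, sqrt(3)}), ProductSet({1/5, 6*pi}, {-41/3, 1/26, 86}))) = ProductSet({6*pi}, {1/26, 86})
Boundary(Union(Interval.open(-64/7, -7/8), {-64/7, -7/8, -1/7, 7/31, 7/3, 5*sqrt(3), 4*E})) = {-64/7, -7/8, -1/7, 7/31, 7/3, 5*sqrt(3), 4*E}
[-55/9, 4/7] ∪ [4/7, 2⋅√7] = [-55/9, 2⋅√7]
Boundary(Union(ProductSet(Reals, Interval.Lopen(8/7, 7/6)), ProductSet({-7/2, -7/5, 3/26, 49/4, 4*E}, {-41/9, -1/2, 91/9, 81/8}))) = Union(ProductSet({-7/2, -7/5, 3/26, 49/4, 4*E}, {-41/9, -1/2, 91/9, 81/8}), ProductSet(Reals, {8/7, 7/6}))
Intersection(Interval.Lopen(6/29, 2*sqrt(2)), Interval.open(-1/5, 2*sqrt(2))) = Interval.open(6/29, 2*sqrt(2))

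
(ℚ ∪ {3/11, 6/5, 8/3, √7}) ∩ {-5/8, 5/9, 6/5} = {-5/8, 5/9, 6/5}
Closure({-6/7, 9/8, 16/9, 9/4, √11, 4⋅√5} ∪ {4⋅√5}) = {-6/7, 9/8, 16/9, 9/4, √11, 4⋅√5}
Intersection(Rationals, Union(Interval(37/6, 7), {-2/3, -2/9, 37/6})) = Union({-2/3, -2/9}, Intersection(Interval(37/6, 7), Rationals))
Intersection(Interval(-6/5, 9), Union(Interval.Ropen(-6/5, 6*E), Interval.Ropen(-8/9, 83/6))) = Interval(-6/5, 9)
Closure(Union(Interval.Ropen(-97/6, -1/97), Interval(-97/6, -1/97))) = Interval(-97/6, -1/97)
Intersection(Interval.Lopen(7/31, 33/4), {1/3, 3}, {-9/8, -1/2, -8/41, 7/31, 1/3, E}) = {1/3}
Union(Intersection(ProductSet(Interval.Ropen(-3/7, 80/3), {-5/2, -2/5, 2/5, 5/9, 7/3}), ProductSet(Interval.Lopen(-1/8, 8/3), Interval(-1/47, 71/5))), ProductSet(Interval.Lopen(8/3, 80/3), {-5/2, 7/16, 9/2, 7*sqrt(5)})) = Union(ProductSet(Interval.Lopen(-1/8, 8/3), {2/5, 5/9, 7/3}), ProductSet(Interval.Lopen(8/3, 80/3), {-5/2, 7/16, 9/2, 7*sqrt(5)}))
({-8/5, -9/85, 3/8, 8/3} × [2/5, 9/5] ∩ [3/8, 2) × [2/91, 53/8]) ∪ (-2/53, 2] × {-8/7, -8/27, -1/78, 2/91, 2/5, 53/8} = ({3/8} × [2/5, 9/5]) ∪ ((-2/53, 2] × {-8/7, -8/27, -1/78, 2/91, 2/5, 53/8})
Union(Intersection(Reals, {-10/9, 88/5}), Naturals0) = Union({-10/9, 88/5}, Naturals0)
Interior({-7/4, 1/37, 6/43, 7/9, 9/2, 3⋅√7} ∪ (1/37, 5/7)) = (1/37, 5/7)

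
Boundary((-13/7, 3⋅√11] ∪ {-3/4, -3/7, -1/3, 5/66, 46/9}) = {-13/7, 3⋅√11}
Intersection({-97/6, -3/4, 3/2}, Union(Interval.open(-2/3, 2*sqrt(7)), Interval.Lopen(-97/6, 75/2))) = {-3/4, 3/2}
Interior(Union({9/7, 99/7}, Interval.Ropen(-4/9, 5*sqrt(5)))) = Interval.open(-4/9, 5*sqrt(5))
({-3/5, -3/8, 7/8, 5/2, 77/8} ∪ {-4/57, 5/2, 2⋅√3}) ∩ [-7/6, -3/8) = {-3/5}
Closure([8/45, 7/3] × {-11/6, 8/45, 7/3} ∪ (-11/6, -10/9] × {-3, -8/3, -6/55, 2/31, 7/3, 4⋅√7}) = ([8/45, 7/3] × {-11/6, 8/45, 7/3}) ∪ ([-11/6, -10/9] × {-3, -8/3, -6/55, 2/31, 7/3, 4⋅√7})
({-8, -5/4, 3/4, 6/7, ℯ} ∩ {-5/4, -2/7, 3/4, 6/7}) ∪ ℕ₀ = {-5/4, 3/4, 6/7} ∪ ℕ₀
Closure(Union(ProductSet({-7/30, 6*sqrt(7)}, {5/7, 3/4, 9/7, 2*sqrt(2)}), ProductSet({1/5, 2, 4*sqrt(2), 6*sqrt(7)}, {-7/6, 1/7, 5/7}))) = Union(ProductSet({-7/30, 6*sqrt(7)}, {5/7, 3/4, 9/7, 2*sqrt(2)}), ProductSet({1/5, 2, 4*sqrt(2), 6*sqrt(7)}, {-7/6, 1/7, 5/7}))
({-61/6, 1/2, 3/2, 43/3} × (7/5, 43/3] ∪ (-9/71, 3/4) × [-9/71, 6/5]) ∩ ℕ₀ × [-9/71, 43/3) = {0} × [-9/71, 6/5]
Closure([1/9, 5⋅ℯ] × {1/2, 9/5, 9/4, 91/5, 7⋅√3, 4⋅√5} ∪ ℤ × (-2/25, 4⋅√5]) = (ℤ × [-2/25, 4⋅√5]) ∪ ([1/9, 5⋅ℯ] × {1/2, 9/5, 9/4, 91/5, 7⋅√3, 4⋅√5})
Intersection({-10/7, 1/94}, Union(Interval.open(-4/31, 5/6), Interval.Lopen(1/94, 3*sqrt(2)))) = {1/94}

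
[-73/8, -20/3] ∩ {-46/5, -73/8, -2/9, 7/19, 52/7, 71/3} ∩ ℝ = {-73/8}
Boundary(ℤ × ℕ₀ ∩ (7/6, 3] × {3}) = {2, 3} × {3}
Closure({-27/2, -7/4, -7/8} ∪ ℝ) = ℝ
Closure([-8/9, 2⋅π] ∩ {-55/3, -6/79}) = {-6/79}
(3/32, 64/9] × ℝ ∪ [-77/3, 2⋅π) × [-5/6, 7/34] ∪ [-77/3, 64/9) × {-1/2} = ((3/32, 64/9] × ℝ) ∪ ([-77/3, 64/9) × {-1/2}) ∪ ([-77/3, 2⋅π) × [-5/6, 7/34])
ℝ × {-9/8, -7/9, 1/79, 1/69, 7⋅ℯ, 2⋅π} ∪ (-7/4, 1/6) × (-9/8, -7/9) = ((-7/4, 1/6) × (-9/8, -7/9)) ∪ (ℝ × {-9/8, -7/9, 1/79, 1/69, 7⋅ℯ, 2⋅π})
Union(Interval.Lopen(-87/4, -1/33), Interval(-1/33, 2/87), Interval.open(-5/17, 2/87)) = Interval.Lopen(-87/4, 2/87)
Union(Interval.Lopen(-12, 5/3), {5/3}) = Interval.Lopen(-12, 5/3)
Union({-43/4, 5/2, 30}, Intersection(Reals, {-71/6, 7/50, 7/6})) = {-71/6, -43/4, 7/50, 7/6, 5/2, 30}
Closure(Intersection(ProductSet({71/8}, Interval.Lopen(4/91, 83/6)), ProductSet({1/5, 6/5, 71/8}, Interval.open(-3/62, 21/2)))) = ProductSet({71/8}, Interval(4/91, 21/2))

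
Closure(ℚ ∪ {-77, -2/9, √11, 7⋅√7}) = ℝ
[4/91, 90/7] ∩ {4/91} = {4/91}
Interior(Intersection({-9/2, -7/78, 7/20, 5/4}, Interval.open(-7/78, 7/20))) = EmptySet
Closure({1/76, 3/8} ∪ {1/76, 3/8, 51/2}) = {1/76, 3/8, 51/2}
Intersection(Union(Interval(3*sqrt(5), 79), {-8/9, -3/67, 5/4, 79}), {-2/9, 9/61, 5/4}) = {5/4}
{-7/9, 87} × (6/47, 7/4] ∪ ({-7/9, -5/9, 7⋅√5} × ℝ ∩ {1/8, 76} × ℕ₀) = {-7/9, 87} × (6/47, 7/4]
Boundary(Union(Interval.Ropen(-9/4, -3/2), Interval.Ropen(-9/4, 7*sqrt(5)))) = {-9/4, 7*sqrt(5)}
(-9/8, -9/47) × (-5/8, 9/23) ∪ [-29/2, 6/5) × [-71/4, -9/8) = ([-29/2, 6/5) × [-71/4, -9/8)) ∪ ((-9/8, -9/47) × (-5/8, 9/23))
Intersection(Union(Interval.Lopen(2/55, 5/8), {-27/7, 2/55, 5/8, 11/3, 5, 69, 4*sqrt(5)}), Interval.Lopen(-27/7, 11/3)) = Union({11/3}, Interval(2/55, 5/8))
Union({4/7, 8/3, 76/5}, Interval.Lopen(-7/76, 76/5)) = Interval.Lopen(-7/76, 76/5)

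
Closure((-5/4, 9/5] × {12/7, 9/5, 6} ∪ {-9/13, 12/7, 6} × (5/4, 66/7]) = ({-9/13, 12/7, 6} × [5/4, 66/7]) ∪ ([-5/4, 9/5] × {12/7, 9/5, 6})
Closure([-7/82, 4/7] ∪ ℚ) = ℚ ∪ (-∞, ∞)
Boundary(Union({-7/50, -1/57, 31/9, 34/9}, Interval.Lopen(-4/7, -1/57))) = {-4/7, -1/57, 31/9, 34/9}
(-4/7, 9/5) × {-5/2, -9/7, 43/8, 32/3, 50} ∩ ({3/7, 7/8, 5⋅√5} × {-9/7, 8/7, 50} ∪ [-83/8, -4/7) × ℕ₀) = {3/7, 7/8} × {-9/7, 50}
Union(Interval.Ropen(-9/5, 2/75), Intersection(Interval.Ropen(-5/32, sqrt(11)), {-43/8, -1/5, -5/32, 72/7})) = Interval.Ropen(-9/5, 2/75)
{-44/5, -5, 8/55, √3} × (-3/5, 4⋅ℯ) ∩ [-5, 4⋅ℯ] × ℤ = {-5, 8/55, √3} × {0, 1, …, 10}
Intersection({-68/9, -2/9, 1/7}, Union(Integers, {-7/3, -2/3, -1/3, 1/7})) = {1/7}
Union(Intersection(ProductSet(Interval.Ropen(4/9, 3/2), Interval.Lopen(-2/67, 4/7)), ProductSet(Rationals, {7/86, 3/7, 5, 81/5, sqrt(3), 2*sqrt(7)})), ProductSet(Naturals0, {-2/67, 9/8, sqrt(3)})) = Union(ProductSet(Intersection(Interval.Ropen(4/9, 3/2), Rationals), {7/86, 3/7}), ProductSet(Naturals0, {-2/67, 9/8, sqrt(3)}))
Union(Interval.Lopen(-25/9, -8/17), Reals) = Interval(-oo, oo)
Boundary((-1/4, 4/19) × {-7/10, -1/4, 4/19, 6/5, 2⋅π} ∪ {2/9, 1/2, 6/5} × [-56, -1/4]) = ({2/9, 1/2, 6/5} × [-56, -1/4]) ∪ ([-1/4, 4/19] × {-7/10, -1/4, 4/19, 6/5, 2⋅π})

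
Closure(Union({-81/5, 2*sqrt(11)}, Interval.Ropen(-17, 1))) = Union({2*sqrt(11)}, Interval(-17, 1))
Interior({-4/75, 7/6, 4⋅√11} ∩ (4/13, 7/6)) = ∅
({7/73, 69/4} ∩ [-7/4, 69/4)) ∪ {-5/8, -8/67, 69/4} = {-5/8, -8/67, 7/73, 69/4}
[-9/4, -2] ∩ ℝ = [-9/4, -2]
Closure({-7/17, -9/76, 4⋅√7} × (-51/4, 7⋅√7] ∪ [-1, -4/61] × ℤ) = ([-1, -4/61] × ℤ) ∪ ({-7/17, -9/76, 4⋅√7} × [-51/4, 7⋅√7])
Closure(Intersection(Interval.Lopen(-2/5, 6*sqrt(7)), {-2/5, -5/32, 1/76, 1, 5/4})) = {-5/32, 1/76, 1, 5/4}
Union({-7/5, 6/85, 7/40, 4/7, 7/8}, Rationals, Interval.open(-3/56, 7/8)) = Union(Interval(-3/56, 7/8), Rationals)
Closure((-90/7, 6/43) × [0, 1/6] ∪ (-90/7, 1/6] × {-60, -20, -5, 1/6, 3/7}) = ([-90/7, 6/43] × [0, 1/6]) ∪ ([-90/7, 1/6] × {-60, -20, -5, 1/6, 3/7})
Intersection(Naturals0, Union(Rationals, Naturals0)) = Naturals0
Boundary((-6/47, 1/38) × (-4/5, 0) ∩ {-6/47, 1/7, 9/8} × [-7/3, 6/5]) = ∅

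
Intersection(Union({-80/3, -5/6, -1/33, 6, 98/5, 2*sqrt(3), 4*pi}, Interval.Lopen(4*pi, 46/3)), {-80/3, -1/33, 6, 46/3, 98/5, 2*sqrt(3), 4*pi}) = {-80/3, -1/33, 6, 46/3, 98/5, 2*sqrt(3), 4*pi}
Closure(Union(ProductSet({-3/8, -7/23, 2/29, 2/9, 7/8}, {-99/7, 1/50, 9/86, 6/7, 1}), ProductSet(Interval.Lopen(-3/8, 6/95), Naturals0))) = Union(ProductSet({-3/8, -7/23, 2/29, 2/9, 7/8}, {-99/7, 1/50, 9/86, 6/7, 1}), ProductSet(Interval(-3/8, 6/95), Naturals0))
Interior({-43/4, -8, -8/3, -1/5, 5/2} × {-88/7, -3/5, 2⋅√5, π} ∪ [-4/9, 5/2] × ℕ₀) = ∅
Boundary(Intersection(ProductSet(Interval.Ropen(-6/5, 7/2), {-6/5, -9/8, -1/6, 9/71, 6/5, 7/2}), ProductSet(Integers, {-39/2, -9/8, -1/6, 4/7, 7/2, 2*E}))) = ProductSet(Range(-1, 4, 1), {-9/8, -1/6, 7/2})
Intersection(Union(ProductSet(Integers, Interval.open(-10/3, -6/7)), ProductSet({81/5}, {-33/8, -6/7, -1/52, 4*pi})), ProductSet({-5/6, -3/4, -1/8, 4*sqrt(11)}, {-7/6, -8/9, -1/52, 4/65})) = EmptySet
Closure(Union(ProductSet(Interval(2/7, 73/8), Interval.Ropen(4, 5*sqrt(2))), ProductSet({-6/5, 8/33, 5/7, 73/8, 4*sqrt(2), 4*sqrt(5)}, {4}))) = Union(ProductSet({-6/5, 8/33, 5/7, 73/8, 4*sqrt(2), 4*sqrt(5)}, {4}), ProductSet(Interval(2/7, 73/8), Interval(4, 5*sqrt(2))))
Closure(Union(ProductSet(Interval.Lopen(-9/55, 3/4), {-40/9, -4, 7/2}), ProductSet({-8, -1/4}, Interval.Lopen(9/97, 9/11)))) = Union(ProductSet({-8, -1/4}, Interval(9/97, 9/11)), ProductSet(Interval(-9/55, 3/4), {-40/9, -4, 7/2}))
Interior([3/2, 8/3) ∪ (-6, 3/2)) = (-6, 8/3)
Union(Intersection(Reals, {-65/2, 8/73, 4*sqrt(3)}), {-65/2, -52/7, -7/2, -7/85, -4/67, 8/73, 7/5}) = {-65/2, -52/7, -7/2, -7/85, -4/67, 8/73, 7/5, 4*sqrt(3)}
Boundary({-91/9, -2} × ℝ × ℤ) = {-91/9, -2} × ℝ × ℤ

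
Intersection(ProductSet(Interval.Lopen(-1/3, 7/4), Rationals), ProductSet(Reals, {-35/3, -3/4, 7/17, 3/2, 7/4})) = ProductSet(Interval.Lopen(-1/3, 7/4), {-35/3, -3/4, 7/17, 3/2, 7/4})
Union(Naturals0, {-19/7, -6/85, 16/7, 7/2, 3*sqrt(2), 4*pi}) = Union({-19/7, -6/85, 16/7, 7/2, 3*sqrt(2), 4*pi}, Naturals0)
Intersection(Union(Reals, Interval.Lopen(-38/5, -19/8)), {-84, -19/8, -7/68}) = {-84, -19/8, -7/68}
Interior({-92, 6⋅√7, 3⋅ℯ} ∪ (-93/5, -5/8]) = (-93/5, -5/8)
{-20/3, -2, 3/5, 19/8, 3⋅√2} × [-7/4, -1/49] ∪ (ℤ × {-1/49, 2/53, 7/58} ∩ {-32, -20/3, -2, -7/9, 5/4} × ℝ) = ({-32, -2} × {-1/49, 2/53, 7/58}) ∪ ({-20/3, -2, 3/5, 19/8, 3⋅√2} × [-7/4, -1/49])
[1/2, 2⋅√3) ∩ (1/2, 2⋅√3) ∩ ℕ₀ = {1, 2, 3}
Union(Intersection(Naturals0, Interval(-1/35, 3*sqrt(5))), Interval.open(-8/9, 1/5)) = Union(Interval.open(-8/9, 1/5), Range(0, 7, 1))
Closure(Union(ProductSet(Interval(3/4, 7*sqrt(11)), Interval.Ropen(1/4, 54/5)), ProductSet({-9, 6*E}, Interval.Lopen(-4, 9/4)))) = Union(ProductSet({-9, 6*E}, Interval(-4, 9/4)), ProductSet(Interval(3/4, 7*sqrt(11)), Interval(1/4, 54/5)))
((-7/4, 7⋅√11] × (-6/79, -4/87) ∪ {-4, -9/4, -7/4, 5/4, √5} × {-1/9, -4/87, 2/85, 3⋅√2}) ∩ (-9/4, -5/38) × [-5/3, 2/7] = ({-7/4} × {-1/9, -4/87, 2/85}) ∪ ((-7/4, -5/38) × (-6/79, -4/87))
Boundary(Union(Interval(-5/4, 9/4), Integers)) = Union(Complement(Integers, Interval.open(-5/4, 9/4)), {-5/4, 9/4})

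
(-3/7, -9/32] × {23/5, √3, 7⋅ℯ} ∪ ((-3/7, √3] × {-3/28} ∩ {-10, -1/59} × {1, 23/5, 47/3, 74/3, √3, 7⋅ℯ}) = (-3/7, -9/32] × {23/5, √3, 7⋅ℯ}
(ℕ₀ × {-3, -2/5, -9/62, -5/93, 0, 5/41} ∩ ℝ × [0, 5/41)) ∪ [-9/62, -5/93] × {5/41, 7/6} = (ℕ₀ × {0}) ∪ ([-9/62, -5/93] × {5/41, 7/6})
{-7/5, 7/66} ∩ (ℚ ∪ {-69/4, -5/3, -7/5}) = {-7/5, 7/66}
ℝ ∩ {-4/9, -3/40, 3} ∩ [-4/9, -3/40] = {-4/9, -3/40}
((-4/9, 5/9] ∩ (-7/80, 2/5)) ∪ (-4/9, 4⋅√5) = (-4/9, 4⋅√5)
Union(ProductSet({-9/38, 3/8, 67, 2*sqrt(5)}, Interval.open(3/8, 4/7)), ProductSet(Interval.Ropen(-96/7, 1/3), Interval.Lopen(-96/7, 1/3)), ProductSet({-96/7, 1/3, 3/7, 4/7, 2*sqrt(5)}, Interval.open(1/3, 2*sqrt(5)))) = Union(ProductSet({-9/38, 3/8, 67, 2*sqrt(5)}, Interval.open(3/8, 4/7)), ProductSet({-96/7, 1/3, 3/7, 4/7, 2*sqrt(5)}, Interval.open(1/3, 2*sqrt(5))), ProductSet(Interval.Ropen(-96/7, 1/3), Interval.Lopen(-96/7, 1/3)))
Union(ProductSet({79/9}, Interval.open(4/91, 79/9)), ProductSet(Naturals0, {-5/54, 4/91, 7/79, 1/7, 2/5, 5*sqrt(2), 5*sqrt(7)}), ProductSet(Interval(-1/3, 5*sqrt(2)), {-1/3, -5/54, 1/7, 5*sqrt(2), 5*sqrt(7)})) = Union(ProductSet({79/9}, Interval.open(4/91, 79/9)), ProductSet(Interval(-1/3, 5*sqrt(2)), {-1/3, -5/54, 1/7, 5*sqrt(2), 5*sqrt(7)}), ProductSet(Naturals0, {-5/54, 4/91, 7/79, 1/7, 2/5, 5*sqrt(2), 5*sqrt(7)}))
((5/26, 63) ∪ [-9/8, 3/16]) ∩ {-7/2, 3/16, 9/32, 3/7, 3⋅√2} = {3/16, 9/32, 3/7, 3⋅√2}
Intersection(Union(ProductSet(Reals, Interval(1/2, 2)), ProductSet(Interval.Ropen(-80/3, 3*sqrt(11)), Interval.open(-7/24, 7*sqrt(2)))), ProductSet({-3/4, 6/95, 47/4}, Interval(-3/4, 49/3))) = Union(ProductSet({-3/4, 6/95}, Interval.open(-7/24, 7*sqrt(2))), ProductSet({-3/4, 6/95, 47/4}, Interval(1/2, 2)))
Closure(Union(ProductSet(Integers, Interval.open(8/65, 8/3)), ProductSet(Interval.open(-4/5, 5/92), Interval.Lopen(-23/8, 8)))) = Union(ProductSet(Complement(Integers, Interval.open(-4/5, 5/92)), Interval(8/65, 8/3)), ProductSet({-4/5, 5/92}, Interval(-23/8, 8)), ProductSet(Integers, Interval.open(8/65, 8/3)), ProductSet(Interval(-4/5, 5/92), {-23/8, 8}), ProductSet(Interval.open(-4/5, 5/92), Interval.Lopen(-23/8, 8)))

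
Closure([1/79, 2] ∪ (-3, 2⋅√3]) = [-3, 2⋅√3]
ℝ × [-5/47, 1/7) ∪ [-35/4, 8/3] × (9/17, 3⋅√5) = (ℝ × [-5/47, 1/7)) ∪ ([-35/4, 8/3] × (9/17, 3⋅√5))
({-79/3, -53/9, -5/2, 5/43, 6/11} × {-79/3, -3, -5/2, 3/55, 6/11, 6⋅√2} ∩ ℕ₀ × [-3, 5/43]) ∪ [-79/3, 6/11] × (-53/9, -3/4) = [-79/3, 6/11] × (-53/9, -3/4)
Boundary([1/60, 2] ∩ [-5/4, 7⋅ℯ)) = {1/60, 2}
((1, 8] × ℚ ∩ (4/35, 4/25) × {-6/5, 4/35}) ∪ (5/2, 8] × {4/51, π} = (5/2, 8] × {4/51, π}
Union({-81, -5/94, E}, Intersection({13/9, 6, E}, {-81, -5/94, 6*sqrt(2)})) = {-81, -5/94, E}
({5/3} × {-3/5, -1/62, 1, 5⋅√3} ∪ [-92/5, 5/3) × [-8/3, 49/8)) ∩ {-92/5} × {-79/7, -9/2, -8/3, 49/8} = {-92/5} × {-8/3}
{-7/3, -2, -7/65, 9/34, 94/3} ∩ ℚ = {-7/3, -2, -7/65, 9/34, 94/3}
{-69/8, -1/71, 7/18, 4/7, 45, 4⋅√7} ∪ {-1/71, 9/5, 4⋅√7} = {-69/8, -1/71, 7/18, 4/7, 9/5, 45, 4⋅√7}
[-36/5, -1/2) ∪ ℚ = ℚ ∪ [-36/5, -1/2]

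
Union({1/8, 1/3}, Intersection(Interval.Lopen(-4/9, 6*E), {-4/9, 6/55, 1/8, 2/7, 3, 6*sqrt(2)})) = {6/55, 1/8, 2/7, 1/3, 3, 6*sqrt(2)}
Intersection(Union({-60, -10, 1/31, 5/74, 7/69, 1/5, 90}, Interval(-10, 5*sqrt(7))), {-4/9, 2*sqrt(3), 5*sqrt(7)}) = {-4/9, 2*sqrt(3), 5*sqrt(7)}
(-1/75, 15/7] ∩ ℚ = ℚ ∩ (-1/75, 15/7]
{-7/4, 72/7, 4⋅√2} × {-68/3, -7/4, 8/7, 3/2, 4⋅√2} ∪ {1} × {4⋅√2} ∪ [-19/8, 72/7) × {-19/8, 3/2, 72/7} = ({1} × {4⋅√2}) ∪ ([-19/8, 72/7) × {-19/8, 3/2, 72/7}) ∪ ({-7/4, 72/7, 4⋅√2} × {-68/3, -7/4, 8/7, 3/2, 4⋅√2})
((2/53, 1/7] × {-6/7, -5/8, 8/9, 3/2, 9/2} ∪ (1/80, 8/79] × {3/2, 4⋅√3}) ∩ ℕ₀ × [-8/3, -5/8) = ∅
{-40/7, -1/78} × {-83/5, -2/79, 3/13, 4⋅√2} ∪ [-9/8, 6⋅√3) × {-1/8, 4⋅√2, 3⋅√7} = ({-40/7, -1/78} × {-83/5, -2/79, 3/13, 4⋅√2}) ∪ ([-9/8, 6⋅√3) × {-1/8, 4⋅√2, 3⋅√7})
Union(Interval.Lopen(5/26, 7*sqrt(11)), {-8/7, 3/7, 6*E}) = Union({-8/7}, Interval.Lopen(5/26, 7*sqrt(11)))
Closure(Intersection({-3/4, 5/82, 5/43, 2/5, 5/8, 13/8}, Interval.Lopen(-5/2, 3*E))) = {-3/4, 5/82, 5/43, 2/5, 5/8, 13/8}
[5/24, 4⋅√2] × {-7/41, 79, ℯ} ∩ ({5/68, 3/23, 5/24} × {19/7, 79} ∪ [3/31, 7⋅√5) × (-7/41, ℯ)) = {5/24} × {79}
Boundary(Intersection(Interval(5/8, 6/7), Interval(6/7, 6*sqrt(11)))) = {6/7}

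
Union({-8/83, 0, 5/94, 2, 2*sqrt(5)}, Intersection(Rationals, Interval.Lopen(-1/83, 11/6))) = Union({-8/83, 2, 2*sqrt(5)}, Intersection(Interval.Lopen(-1/83, 11/6), Rationals))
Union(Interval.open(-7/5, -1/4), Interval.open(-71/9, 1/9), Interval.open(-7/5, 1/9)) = Interval.open(-71/9, 1/9)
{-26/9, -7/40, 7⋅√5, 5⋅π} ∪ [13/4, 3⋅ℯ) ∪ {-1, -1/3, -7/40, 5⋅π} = {-26/9, -1, -1/3, -7/40, 7⋅√5, 5⋅π} ∪ [13/4, 3⋅ℯ)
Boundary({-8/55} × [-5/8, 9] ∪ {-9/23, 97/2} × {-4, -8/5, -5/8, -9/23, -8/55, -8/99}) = ({-8/55} × [-5/8, 9]) ∪ ({-9/23, 97/2} × {-4, -8/5, -5/8, -9/23, -8/55, -8/99})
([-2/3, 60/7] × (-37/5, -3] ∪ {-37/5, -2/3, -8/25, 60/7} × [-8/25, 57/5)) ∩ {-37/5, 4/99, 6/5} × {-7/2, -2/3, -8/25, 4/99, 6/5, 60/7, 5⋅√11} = ({4/99, 6/5} × {-7/2}) ∪ ({-37/5} × {-8/25, 4/99, 6/5, 60/7})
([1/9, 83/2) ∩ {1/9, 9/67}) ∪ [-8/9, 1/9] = [-8/9, 1/9] ∪ {9/67}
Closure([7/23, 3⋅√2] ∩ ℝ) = [7/23, 3⋅√2]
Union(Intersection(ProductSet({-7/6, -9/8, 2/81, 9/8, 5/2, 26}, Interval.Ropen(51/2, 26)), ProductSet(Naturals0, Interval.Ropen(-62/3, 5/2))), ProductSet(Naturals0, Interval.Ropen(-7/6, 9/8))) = ProductSet(Naturals0, Interval.Ropen(-7/6, 9/8))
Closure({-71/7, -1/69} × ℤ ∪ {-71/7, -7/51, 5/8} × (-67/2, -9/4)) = ({-71/7, -1/69} × ℤ) ∪ ({-71/7, -7/51, 5/8} × [-67/2, -9/4])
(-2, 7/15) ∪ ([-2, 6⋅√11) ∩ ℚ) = [-2, 7/15] ∪ (ℚ ∩ [-2, 6⋅√11))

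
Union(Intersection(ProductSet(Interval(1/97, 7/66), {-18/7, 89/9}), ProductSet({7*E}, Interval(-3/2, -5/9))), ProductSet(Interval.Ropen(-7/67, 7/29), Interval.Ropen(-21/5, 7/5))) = ProductSet(Interval.Ropen(-7/67, 7/29), Interval.Ropen(-21/5, 7/5))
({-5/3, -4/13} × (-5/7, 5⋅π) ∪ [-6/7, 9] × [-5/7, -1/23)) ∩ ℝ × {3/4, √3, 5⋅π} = {-5/3, -4/13} × {3/4, √3}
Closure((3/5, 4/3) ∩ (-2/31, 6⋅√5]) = [3/5, 4/3]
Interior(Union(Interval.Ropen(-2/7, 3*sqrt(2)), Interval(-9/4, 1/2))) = Interval.open(-9/4, 3*sqrt(2))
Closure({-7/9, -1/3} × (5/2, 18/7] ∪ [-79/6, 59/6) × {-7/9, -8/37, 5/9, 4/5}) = ({-7/9, -1/3} × [5/2, 18/7]) ∪ ([-79/6, 59/6] × {-7/9, -8/37, 5/9, 4/5})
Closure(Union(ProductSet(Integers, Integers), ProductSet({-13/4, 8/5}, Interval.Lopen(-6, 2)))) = Union(ProductSet({-13/4, 8/5}, Interval(-6, 2)), ProductSet(Integers, Integers))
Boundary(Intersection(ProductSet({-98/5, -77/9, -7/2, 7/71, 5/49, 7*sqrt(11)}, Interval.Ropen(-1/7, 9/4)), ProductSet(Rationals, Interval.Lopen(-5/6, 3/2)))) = ProductSet({-98/5, -77/9, -7/2, 7/71, 5/49}, Interval(-1/7, 3/2))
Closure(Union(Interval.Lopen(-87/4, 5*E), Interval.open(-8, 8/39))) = Interval(-87/4, 5*E)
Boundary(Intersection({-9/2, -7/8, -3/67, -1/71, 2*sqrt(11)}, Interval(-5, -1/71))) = {-9/2, -7/8, -3/67, -1/71}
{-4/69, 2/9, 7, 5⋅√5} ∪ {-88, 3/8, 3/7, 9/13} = {-88, -4/69, 2/9, 3/8, 3/7, 9/13, 7, 5⋅√5}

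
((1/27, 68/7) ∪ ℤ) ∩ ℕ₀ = ℕ₀ ∪ {1, 2, …, 9}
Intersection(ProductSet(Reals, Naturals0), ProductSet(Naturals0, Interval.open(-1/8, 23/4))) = ProductSet(Naturals0, Range(0, 6, 1))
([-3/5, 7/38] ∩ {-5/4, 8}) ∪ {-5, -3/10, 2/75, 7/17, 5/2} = {-5, -3/10, 2/75, 7/17, 5/2}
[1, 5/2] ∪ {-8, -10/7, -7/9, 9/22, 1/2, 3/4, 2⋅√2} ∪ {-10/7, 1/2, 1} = {-8, -10/7, -7/9, 9/22, 1/2, 3/4, 2⋅√2} ∪ [1, 5/2]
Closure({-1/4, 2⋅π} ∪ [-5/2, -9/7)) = [-5/2, -9/7] ∪ {-1/4, 2⋅π}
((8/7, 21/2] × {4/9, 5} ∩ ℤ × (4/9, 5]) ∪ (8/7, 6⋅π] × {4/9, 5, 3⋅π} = (8/7, 6⋅π] × {4/9, 5, 3⋅π}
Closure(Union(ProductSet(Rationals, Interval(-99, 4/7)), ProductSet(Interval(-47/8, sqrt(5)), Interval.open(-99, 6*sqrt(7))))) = Union(ProductSet(Interval(-47/8, sqrt(5)), Interval(-99, 6*sqrt(7))), ProductSet(Reals, {-99}), ProductSet(Union(Interval(-oo, -47/8), Interval(sqrt(5), oo), Rationals), Interval(-99, 4/7)))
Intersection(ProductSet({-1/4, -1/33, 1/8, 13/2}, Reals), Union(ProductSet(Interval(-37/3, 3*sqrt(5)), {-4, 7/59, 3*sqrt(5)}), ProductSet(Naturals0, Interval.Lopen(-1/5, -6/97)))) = ProductSet({-1/4, -1/33, 1/8, 13/2}, {-4, 7/59, 3*sqrt(5)})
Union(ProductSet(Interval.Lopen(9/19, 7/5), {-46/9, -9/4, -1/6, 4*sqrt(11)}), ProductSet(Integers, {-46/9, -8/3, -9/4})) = Union(ProductSet(Integers, {-46/9, -8/3, -9/4}), ProductSet(Interval.Lopen(9/19, 7/5), {-46/9, -9/4, -1/6, 4*sqrt(11)}))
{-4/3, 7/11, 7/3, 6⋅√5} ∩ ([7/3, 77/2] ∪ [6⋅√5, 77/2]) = {7/3, 6⋅√5}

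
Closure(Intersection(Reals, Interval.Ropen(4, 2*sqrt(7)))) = Interval(4, 2*sqrt(7))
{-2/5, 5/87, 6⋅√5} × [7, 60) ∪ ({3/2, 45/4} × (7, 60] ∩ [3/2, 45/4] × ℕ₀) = ({3/2, 45/4} × {8, 9, …, 60}) ∪ ({-2/5, 5/87, 6⋅√5} × [7, 60))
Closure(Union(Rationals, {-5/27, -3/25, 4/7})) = Reals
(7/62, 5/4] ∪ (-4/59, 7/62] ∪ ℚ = ℚ ∪ [-4/59, 5/4]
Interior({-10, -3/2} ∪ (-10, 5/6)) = (-10, 5/6)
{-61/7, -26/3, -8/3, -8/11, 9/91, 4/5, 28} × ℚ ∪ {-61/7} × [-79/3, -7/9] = ({-61/7} × [-79/3, -7/9]) ∪ ({-61/7, -26/3, -8/3, -8/11, 9/91, 4/5, 28} × ℚ)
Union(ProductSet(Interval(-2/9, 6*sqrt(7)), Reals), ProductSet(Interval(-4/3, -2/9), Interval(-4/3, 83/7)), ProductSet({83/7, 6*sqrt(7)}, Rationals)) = Union(ProductSet(Interval(-4/3, -2/9), Interval(-4/3, 83/7)), ProductSet(Interval(-2/9, 6*sqrt(7)), Reals))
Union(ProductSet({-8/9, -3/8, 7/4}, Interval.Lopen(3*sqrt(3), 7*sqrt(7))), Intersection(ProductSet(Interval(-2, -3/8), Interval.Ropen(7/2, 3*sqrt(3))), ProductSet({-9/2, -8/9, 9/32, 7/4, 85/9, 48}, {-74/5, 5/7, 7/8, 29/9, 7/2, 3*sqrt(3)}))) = Union(ProductSet({-8/9}, {7/2}), ProductSet({-8/9, -3/8, 7/4}, Interval.Lopen(3*sqrt(3), 7*sqrt(7))))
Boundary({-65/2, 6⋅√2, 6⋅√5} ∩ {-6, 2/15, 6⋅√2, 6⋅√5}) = {6⋅√2, 6⋅√5}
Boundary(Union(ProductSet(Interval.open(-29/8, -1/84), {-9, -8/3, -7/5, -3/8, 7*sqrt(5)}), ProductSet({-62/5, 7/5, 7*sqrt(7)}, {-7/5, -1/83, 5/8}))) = Union(ProductSet({-62/5, 7/5, 7*sqrt(7)}, {-7/5, -1/83, 5/8}), ProductSet(Interval(-29/8, -1/84), {-9, -8/3, -7/5, -3/8, 7*sqrt(5)}))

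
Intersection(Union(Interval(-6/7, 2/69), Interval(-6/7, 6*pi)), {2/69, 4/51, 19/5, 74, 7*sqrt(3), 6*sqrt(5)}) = {2/69, 4/51, 19/5, 7*sqrt(3), 6*sqrt(5)}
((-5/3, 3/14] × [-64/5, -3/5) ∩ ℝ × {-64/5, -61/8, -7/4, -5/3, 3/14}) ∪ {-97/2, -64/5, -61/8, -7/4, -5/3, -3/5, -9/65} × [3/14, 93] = ((-5/3, 3/14] × {-64/5, -61/8, -7/4, -5/3}) ∪ ({-97/2, -64/5, -61/8, -7/4, -5/3, -3/5, -9/65} × [3/14, 93])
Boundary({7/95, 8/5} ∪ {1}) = {7/95, 1, 8/5}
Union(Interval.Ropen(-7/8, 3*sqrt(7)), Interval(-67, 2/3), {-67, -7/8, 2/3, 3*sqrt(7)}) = Interval(-67, 3*sqrt(7))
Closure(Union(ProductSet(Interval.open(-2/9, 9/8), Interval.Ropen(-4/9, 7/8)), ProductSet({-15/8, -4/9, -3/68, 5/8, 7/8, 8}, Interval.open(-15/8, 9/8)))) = Union(ProductSet({-2/9, 9/8}, Interval(-4/9, 7/8)), ProductSet({-15/8, -4/9, -3/68, 5/8, 7/8, 8}, Interval(-15/8, 9/8)), ProductSet(Interval(-2/9, 9/8), {-4/9, 7/8}), ProductSet(Interval.open(-2/9, 9/8), Interval.Ropen(-4/9, 7/8)))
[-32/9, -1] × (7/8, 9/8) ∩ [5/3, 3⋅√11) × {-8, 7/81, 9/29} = ∅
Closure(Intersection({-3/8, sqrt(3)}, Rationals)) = {-3/8}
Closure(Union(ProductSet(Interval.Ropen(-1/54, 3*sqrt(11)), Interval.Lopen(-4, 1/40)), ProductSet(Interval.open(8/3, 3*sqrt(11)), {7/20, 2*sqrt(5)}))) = Union(ProductSet({-1/54, 3*sqrt(11)}, Interval(-4, 1/40)), ProductSet(Interval(-1/54, 3*sqrt(11)), {-4, 1/40}), ProductSet(Interval.Ropen(-1/54, 3*sqrt(11)), Interval.Lopen(-4, 1/40)), ProductSet(Interval(8/3, 3*sqrt(11)), {7/20, 2*sqrt(5)}))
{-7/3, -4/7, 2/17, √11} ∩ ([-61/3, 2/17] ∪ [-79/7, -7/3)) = {-7/3, -4/7, 2/17}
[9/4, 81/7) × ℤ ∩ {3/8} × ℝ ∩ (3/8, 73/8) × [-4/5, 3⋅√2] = ∅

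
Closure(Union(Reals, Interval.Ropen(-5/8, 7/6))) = Interval(-oo, oo)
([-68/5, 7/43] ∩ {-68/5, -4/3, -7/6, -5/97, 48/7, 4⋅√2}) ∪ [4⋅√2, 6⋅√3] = {-68/5, -4/3, -7/6, -5/97} ∪ [4⋅√2, 6⋅√3]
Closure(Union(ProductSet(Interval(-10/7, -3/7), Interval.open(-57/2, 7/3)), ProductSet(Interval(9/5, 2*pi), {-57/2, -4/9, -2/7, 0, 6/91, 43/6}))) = Union(ProductSet(Interval(-10/7, -3/7), Interval(-57/2, 7/3)), ProductSet(Interval(9/5, 2*pi), {-57/2, -4/9, -2/7, 0, 6/91, 43/6}))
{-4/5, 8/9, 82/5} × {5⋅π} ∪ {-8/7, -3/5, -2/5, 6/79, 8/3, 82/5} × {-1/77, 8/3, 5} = ({-4/5, 8/9, 82/5} × {5⋅π}) ∪ ({-8/7, -3/5, -2/5, 6/79, 8/3, 82/5} × {-1/77, 8/3, 5})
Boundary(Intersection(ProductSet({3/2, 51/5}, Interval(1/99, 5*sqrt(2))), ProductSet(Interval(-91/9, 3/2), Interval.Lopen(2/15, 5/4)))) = ProductSet({3/2}, Interval(2/15, 5/4))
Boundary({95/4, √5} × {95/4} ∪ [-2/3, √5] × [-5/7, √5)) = ({95/4, √5} × {95/4}) ∪ ({-2/3, √5} × [-5/7, √5]) ∪ ([-2/3, √5] × {-5/7, √5})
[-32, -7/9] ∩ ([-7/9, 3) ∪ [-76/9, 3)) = [-76/9, -7/9]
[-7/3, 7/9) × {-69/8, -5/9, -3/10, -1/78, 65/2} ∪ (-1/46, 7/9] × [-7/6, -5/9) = ((-1/46, 7/9] × [-7/6, -5/9)) ∪ ([-7/3, 7/9) × {-69/8, -5/9, -3/10, -1/78, 65/2})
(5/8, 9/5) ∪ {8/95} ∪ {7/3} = {8/95, 7/3} ∪ (5/8, 9/5)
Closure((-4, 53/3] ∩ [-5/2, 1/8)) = [-5/2, 1/8]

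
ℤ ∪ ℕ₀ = ℤ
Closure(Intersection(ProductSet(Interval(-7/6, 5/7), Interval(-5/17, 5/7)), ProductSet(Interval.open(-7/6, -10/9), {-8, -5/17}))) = ProductSet(Interval(-7/6, -10/9), {-5/17})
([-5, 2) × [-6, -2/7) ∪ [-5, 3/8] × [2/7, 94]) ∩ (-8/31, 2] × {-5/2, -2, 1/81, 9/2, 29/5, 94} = ((-8/31, 2) × {-5/2, -2}) ∪ ((-8/31, 3/8] × {9/2, 29/5, 94})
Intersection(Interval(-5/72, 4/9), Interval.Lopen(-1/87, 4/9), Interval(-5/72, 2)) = Interval.Lopen(-1/87, 4/9)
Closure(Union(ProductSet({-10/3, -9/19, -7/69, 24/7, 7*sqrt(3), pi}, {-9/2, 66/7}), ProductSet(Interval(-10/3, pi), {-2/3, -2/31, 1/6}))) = Union(ProductSet({-10/3, -9/19, -7/69, 24/7, 7*sqrt(3), pi}, {-9/2, 66/7}), ProductSet(Interval(-10/3, pi), {-2/3, -2/31, 1/6}))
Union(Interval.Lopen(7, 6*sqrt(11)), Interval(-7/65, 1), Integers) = Union(Integers, Interval(-7/65, 1), Interval(7, 6*sqrt(11)))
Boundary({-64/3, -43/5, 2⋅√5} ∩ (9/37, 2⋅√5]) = {2⋅√5}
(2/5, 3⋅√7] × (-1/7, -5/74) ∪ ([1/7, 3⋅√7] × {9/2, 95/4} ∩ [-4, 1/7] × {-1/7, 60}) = (2/5, 3⋅√7] × (-1/7, -5/74)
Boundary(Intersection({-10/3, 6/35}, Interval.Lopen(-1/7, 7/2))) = {6/35}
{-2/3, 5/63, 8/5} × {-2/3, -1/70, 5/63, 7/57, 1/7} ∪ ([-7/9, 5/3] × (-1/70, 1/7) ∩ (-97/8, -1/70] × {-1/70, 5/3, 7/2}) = {-2/3, 5/63, 8/5} × {-2/3, -1/70, 5/63, 7/57, 1/7}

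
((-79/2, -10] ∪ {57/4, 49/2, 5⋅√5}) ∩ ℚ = {57/4, 49/2} ∪ (ℚ ∩ (-79/2, -10])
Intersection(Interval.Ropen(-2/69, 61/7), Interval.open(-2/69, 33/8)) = Interval.open(-2/69, 33/8)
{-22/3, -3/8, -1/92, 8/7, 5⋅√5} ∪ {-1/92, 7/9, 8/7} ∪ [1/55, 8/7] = {-22/3, -3/8, -1/92, 5⋅√5} ∪ [1/55, 8/7]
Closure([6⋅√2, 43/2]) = [6⋅√2, 43/2]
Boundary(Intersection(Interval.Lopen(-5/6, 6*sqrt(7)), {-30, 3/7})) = {3/7}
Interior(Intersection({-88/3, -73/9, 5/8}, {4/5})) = EmptySet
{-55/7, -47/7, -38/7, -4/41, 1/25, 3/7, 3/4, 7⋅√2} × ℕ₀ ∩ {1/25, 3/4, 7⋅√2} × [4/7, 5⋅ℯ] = {1/25, 3/4, 7⋅√2} × {1, 2, …, 13}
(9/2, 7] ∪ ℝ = (-∞, ∞)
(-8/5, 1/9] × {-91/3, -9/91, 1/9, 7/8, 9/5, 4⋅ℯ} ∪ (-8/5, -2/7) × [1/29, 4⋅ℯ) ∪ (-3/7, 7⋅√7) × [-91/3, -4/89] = ((-8/5, -2/7) × [1/29, 4⋅ℯ)) ∪ ((-8/5, 1/9] × {-91/3, -9/91, 1/9, 7/8, 9/5, 4⋅ℯ}) ∪ ((-3/7, 7⋅√7) × [-91/3, -4/89])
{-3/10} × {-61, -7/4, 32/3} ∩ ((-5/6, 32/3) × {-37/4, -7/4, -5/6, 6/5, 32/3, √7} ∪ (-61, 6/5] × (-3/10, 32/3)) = {-3/10} × {-7/4, 32/3}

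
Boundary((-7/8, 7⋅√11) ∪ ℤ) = {-7/8, 7⋅√11} ∪ (ℤ \ (-7/8, 7⋅√11))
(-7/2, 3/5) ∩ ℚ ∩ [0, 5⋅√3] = ℚ ∩ [0, 3/5)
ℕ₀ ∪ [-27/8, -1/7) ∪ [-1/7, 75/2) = [-27/8, 75/2) ∪ ℕ₀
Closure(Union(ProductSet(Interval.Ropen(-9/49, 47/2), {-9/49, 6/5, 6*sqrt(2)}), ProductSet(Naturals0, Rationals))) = Union(ProductSet(Interval(-9/49, 47/2), {-9/49, 6/5, 6*sqrt(2)}), ProductSet(Naturals0, Reals))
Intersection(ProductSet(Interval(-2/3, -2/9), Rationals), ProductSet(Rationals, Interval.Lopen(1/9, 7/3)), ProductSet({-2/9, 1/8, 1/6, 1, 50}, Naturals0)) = ProductSet({-2/9}, Range(1, 3, 1))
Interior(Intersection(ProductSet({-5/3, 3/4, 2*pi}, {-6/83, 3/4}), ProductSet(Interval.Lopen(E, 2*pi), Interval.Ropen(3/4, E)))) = EmptySet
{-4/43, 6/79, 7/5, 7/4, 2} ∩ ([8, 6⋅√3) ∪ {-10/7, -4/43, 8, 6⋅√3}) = {-4/43}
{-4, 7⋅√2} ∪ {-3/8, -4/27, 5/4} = {-4, -3/8, -4/27, 5/4, 7⋅√2}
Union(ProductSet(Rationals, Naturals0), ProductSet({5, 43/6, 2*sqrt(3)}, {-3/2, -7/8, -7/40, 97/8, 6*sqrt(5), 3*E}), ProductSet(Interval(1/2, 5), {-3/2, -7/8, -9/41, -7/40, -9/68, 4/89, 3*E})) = Union(ProductSet({5, 43/6, 2*sqrt(3)}, {-3/2, -7/8, -7/40, 97/8, 6*sqrt(5), 3*E}), ProductSet(Interval(1/2, 5), {-3/2, -7/8, -9/41, -7/40, -9/68, 4/89, 3*E}), ProductSet(Rationals, Naturals0))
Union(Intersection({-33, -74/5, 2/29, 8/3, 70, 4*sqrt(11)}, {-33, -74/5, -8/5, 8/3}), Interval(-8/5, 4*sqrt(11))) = Union({-33, -74/5}, Interval(-8/5, 4*sqrt(11)))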